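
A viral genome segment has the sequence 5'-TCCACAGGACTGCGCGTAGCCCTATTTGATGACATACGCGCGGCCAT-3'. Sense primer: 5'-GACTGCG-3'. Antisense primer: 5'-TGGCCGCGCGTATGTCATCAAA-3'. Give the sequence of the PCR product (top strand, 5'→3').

The forward primer matches the template at positions 8–14.
Reverse complement of the reverse primer: TTTGATGACATACGCGCGGCCA. This occurs on the top strand at positions 25–46.
The product is the template from position 8 through 46 (39 bp).

5'-GACTGCGCGTAGCCCTATTTGATGACATACGCGCGGCCA-3'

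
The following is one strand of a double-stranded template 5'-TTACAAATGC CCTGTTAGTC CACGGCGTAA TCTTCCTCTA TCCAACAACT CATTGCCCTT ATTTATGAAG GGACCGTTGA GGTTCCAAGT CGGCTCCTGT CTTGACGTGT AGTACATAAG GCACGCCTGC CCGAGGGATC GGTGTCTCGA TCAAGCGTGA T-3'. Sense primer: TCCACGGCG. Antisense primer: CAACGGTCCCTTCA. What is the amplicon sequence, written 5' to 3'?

Scanning the template, TCCACGGCG occurs at positions 19–27; this primer anneals to the bottom strand there with its 3' end pointing downstream.
The reverse primer's reverse complement is TGAAGGGACCGTTG, which matches the template at positions 66–79.
The product is the template from position 19 through 79 (61 bp).

5'-TCCACGGCGTAATCTTCCTCTATCCAACAACTCATTGCCCTTATTTATGAAGGGACCGTTG-3'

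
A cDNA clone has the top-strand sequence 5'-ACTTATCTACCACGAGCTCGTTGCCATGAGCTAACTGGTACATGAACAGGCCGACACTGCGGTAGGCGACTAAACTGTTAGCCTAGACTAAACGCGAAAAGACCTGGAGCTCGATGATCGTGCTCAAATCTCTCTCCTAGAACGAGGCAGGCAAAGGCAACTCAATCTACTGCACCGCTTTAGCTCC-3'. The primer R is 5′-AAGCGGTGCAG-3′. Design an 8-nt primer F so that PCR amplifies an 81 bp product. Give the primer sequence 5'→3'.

The reverse primer's reverse complement CTGCACCGCTT matches the template at positions 170–180, so the product ends at position 180.
An 81 bp product then starts at position 180 − 81 + 1 = 100.
The forward primer is identical to the top strand there: AGACCTGG.

5'-AGACCTGG-3'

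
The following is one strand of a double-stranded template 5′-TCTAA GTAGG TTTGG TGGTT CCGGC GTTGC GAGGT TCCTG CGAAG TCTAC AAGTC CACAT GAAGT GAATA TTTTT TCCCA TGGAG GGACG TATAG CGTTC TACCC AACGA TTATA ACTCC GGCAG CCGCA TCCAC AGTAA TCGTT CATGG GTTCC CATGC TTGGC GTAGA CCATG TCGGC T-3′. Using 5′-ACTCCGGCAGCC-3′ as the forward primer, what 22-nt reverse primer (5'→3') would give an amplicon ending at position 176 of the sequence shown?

The forward primer binds at positions 116–127; the product's 3' end on the top strand is position 176.
The reverse primer anneals to the top strand over positions 155–176, i.e. to CCATGCTTGGCGTAGACCATGT.
Its sequence written 5'→3' is the reverse complement: ACATGGTCTACGCCAAGCATGG.

5'-ACATGGTCTACGCCAAGCATGG-3'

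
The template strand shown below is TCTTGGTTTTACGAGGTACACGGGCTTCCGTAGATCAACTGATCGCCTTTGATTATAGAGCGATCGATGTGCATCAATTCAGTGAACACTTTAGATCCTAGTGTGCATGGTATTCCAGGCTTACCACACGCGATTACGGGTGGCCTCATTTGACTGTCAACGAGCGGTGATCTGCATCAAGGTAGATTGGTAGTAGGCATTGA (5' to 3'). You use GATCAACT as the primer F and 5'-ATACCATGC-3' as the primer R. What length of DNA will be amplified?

81 bp

The forward primer matches the template at positions 33–40.
Reverse complement of the reverse primer: GCATGGTAT. This occurs on the top strand at positions 105–113.
Product length = (reverse-primer end) − (forward-primer start) + 1 = 113 − 33 + 1 = 81 bp.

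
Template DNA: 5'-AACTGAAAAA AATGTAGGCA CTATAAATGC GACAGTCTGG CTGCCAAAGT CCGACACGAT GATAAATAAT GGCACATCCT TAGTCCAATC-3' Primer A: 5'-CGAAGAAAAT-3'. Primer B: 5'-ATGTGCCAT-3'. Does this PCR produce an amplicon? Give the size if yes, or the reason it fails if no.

Primer A (CGAAGAAAAT) does not match the top strand, and its reverse complement ATTTTCTTCG does not match either.
With no annealing site for primer A, no amplification occurs.

No product — primer A has no binding site in the template.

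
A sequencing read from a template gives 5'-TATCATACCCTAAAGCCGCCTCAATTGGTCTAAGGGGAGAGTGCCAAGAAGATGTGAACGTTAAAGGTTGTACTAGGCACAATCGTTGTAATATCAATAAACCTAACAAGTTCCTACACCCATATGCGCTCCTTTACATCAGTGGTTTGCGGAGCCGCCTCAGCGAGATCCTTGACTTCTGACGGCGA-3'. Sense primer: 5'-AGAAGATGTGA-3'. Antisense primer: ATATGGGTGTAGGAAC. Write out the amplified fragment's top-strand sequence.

Scanning the template, AGAAGATGTGA occurs at positions 47–57; this primer anneals to the bottom strand there with its 3' end pointing downstream.
Reverse complement of the reverse primer: GTTCCTACACCCATAT. This occurs on the top strand at positions 110–125.
The product is the template from position 47 through 125 (79 bp).

5'-AGAAGATGTGAACGTTAAAGGTTGTACTAGGCACAATCGTTGTAATATCAATAAACCTAACAAGTTCCTACACCCATAT-3'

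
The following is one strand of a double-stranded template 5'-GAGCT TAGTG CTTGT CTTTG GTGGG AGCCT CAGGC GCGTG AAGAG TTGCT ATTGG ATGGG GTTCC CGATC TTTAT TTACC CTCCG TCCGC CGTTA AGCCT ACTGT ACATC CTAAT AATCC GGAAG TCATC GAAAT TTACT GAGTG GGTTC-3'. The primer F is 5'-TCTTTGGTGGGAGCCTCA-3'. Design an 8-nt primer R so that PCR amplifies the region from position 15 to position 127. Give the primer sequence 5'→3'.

5'-GACTTCCG-3'

The product's 3' end on the top strand is position 127.
The reverse primer anneals to the top strand over positions 120–127, i.e. to CGGAAGTC.
Its sequence written 5'→3' is the reverse complement: GACTTCCG.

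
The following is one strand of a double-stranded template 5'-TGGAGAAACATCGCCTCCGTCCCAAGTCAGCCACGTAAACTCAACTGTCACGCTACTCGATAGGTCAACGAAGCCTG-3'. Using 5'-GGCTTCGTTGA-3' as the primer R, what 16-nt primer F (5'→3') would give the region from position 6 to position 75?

The reverse primer's reverse complement TCAACGAAGCC matches the template at positions 65–75; the product starts at position 6.
The forward primer is identical to the top strand over positions 6–21: AAACATCGCCTCCGTC.

5'-AAACATCGCCTCCGTC-3'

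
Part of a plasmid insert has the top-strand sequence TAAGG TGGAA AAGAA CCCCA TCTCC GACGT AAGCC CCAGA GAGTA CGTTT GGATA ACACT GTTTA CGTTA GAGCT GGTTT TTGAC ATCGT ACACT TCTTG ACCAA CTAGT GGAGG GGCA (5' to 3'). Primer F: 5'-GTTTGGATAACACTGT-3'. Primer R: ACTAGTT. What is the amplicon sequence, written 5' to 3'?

The forward primer matches the template at positions 47–62.
The reverse primer's reverse complement is AACTAGT, which matches the template at positions 104–110.
The product is the template from position 47 through 110 (64 bp).

5'-GTTTGGATAACACTGTTTACGTTAGAGCTGGTTTTTGACATCGTACACTTCTTGACCAACTAGT-3'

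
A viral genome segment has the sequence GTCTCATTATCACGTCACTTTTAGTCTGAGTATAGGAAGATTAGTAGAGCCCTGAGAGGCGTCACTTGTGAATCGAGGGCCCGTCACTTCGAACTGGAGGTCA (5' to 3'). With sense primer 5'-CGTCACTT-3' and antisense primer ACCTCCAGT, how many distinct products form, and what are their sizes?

Three products: 89 bp, 42 bp, 20 bp

The forward primer CGTCACTT matches the top strand at positions 13–20, 60–67, 82–89.
The reverse primer's reverse complement is ACTGGAGGT, matching at positions 93–101.
Each forward site pairs with the reverse site to give a product ending at position 101: sizes 89, 42, 20 bp.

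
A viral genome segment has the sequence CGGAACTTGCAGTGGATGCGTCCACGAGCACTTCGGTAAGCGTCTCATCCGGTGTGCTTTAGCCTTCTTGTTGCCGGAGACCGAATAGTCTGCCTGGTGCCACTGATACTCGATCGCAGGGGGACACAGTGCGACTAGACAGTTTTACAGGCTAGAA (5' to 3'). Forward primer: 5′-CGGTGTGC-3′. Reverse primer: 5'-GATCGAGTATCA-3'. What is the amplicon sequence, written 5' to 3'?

5'-CGGTGTGCTTTAGCCTTCTTGTTGCCGGAGACCGAATAGTCTGCCTGGTGCCACTGATACTCGATC-3'

Scanning the template, CGGTGTGC occurs at positions 50–57; this primer anneals to the bottom strand there with its 3' end pointing downstream.
The reverse primer's reverse complement is TGATACTCGATC, which matches the template at positions 104–115.
The product is the template from position 50 through 115 (66 bp).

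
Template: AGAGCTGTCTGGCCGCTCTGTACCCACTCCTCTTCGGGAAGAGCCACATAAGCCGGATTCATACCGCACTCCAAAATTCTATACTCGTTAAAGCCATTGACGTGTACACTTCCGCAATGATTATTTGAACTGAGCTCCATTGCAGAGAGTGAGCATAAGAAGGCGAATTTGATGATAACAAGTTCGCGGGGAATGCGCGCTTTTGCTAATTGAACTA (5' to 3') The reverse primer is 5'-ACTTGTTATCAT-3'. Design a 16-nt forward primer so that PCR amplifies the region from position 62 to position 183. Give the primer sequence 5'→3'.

The reverse primer's reverse complement ATGATAACAAGT matches the template at positions 172–183; the product starts at position 62.
The forward primer is identical to the top strand over positions 62–77: TACCGCACTCCAAAAT.

5'-TACCGCACTCCAAAAT-3'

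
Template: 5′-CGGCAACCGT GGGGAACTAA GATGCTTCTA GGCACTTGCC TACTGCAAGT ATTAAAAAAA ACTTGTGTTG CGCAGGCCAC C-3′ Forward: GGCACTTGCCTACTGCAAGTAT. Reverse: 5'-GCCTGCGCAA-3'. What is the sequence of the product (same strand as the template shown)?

5'-GGCACTTGCCTACTGCAAGTATTAAAAAAAACTTGTGTTGCGCAGGC-3'

Scanning the template, GGCACTTGCCTACTGCAAGTAT occurs at positions 31–52; this primer anneals to the bottom strand there with its 3' end pointing downstream.
The reverse primer's reverse complement is TTGCGCAGGC, which matches the template at positions 68–77.
The product is the template from position 31 through 77 (47 bp).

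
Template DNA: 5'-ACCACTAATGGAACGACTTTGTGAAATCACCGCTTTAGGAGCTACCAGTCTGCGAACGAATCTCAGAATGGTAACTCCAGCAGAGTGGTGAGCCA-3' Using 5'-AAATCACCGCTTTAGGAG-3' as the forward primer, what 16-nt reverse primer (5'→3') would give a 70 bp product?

The forward primer binds at positions 24–41, so a 70 bp product ends at position 24 + 70 − 1 = 93.
The reverse primer anneals to the top strand over positions 78–93, i.e. to CAGCAGAGTGGTGAGC.
Its sequence written 5'→3' is the reverse complement: GCTCACCACTCTGCTG.

5'-GCTCACCACTCTGCTG-3'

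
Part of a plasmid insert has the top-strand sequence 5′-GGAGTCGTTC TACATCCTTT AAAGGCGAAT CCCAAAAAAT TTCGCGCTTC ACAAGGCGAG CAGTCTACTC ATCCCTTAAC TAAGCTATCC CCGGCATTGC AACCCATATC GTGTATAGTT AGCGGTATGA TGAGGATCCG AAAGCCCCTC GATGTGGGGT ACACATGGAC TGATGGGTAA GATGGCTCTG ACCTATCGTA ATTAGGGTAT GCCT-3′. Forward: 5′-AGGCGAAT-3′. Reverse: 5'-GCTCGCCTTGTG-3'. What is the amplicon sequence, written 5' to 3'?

5'-AGGCGAATCCCAAAAAATTTCGCGCTTCACAAGGCGAGC-3'

Forward primer AGGCGAAT is found on the top strand at positions 23–30.
Taking the reverse complement of GCTCGCCTTGTG gives CACAAGGCGAGC, found at positions 50–61 on the template; the primer anneals here to the top strand with its 3' end pointing upstream.
The product is the template from position 23 through 61 (39 bp).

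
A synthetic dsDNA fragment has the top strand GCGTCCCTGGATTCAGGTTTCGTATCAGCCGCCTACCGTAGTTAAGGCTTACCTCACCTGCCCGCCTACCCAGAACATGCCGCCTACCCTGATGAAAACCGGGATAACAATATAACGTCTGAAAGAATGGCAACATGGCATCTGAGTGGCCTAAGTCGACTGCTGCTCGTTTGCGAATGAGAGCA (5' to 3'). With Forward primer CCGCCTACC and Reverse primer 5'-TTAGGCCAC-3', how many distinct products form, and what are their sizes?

Three products: 126 bp, 93 bp, 75 bp

The forward primer CCGCCTACC matches the top strand at positions 29–37, 62–70, 80–88.
The reverse primer's reverse complement is GTGGCCTAA, matching at positions 146–154.
Each forward site pairs with the reverse site to give a product ending at position 154: sizes 126, 93, 75 bp.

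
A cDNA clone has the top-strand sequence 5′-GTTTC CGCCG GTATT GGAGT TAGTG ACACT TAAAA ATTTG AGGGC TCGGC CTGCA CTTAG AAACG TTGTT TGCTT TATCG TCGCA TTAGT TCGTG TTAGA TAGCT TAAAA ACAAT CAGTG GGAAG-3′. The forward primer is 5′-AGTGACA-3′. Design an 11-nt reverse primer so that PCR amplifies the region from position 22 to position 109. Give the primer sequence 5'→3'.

The product's 3' end on the top strand is position 109.
The reverse primer anneals to the top strand over positions 99–109, i.e. to GATAGCTTAAA.
Its sequence written 5'→3' is the reverse complement: TTTAAGCTATC.

5'-TTTAAGCTATC-3'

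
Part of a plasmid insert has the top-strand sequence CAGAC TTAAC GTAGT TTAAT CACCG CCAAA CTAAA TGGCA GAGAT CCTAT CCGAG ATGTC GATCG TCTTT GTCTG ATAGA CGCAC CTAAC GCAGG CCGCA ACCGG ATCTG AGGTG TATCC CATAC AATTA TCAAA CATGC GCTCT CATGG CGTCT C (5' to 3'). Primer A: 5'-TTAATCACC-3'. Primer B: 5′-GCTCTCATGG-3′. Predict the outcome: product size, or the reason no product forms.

Primer A (TTAATCACC) matches the top strand at positions 16–24 (3' end points downstream).
Primer B (GCTCTCATGG) also matches the top strand directly, at positions 141–150 — its reverse complement CCATGAGAGC is not present.
Both primers anneal to the bottom strand with 3' ends pointing the same way, so neither can prime synthesis back toward the other.

No product — both primers anneal to the same strand and extend in the same direction.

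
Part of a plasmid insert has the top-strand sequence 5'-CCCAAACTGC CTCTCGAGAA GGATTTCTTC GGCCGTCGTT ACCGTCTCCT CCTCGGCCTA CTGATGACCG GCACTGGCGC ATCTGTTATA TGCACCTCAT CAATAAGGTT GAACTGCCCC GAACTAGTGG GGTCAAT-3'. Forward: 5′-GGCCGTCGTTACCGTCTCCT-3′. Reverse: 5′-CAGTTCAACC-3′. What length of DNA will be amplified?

86 bp

The forward primer matches the template at positions 31–50.
Reverse complement of the reverse primer: GGTTGAACTG. This occurs on the top strand at positions 107–116.
Amplicon spans positions 31–116: 86 bp.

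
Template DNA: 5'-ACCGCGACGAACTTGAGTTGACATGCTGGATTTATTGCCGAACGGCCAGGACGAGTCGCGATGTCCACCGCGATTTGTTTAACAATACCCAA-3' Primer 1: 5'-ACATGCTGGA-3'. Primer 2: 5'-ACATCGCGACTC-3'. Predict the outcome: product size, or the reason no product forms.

Primer 1 (ACATGCTGGA) matches the top strand at positions 21–30; it acts as a forward primer.
Primer 2's reverse complement is GAGTCGCGATGT, matching the top strand at positions 53–64; it acts as a reverse primer.
The 3' ends face each other across positions 21–64, giving a 44 bp product.

Yes — a 44 bp product.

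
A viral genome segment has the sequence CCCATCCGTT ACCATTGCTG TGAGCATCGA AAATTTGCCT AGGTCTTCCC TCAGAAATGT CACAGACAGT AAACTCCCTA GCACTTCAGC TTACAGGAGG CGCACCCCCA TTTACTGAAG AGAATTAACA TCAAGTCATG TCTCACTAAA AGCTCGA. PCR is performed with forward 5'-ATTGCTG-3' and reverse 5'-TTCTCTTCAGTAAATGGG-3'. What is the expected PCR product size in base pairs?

Forward primer ATTGCTG is found on the top strand at positions 14–20.
Taking the reverse complement of TTCTCTTCAGTAAATGGG gives CCCATTTACTGAAGAGAA, found at positions 107–124 on the template; the primer anneals here to the top strand with its 3' end pointing upstream.
Product length = (reverse-primer end) − (forward-primer start) + 1 = 124 − 14 + 1 = 111 bp.

111 bp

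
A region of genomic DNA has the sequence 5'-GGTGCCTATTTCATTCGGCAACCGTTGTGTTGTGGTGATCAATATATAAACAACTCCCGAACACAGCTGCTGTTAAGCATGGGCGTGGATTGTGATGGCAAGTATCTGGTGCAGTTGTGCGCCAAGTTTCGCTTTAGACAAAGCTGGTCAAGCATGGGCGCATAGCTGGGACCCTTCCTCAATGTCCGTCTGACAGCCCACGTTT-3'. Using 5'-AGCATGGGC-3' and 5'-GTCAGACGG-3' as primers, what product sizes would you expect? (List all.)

119 bp, 44 bp

The forward primer AGCATGGGC matches the top strand at positions 76–84, 151–159.
The reverse primer's reverse complement is CCGTCTGAC, matching at positions 186–194.
Each forward site pairs with the reverse site to give a product ending at position 194: sizes 119, 44 bp.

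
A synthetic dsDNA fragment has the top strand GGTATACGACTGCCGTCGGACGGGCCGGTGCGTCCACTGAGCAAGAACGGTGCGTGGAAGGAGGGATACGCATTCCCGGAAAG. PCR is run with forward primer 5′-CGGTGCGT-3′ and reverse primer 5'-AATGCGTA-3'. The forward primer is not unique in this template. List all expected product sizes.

49 bp, 27 bp

The forward primer CGGTGCGT matches the top strand at positions 26–33, 48–55.
The reverse primer's reverse complement is TACGCATT, matching at positions 67–74.
Each forward site pairs with the reverse site to give a product ending at position 74: sizes 49, 27 bp.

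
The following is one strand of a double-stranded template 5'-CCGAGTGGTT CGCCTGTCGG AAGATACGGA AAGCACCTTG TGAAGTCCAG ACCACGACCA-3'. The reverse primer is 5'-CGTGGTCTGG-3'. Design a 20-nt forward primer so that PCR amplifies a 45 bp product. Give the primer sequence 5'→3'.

The reverse primer's reverse complement CCAGACCACG matches the template at positions 47–56, so the product ends at position 56.
A 45 bp product then starts at position 56 − 45 + 1 = 12.
The forward primer is identical to the top strand there: GCCTGTCGGAAGATACGGAA.

5'-GCCTGTCGGAAGATACGGAA-3'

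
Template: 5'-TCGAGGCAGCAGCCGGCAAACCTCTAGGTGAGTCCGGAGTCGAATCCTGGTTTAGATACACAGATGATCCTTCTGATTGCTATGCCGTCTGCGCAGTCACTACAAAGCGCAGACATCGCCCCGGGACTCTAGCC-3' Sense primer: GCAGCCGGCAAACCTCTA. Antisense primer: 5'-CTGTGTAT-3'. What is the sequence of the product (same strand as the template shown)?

The forward primer matches the template at positions 9–26.
The reverse primer's reverse complement is ATACACAG, which matches the template at positions 56–63.
The product is the template from position 9 through 63 (55 bp).

5'-GCAGCCGGCAAACCTCTAGGTGAGTCCGGAGTCGAATCCTGGTTTAGATACACAG-3'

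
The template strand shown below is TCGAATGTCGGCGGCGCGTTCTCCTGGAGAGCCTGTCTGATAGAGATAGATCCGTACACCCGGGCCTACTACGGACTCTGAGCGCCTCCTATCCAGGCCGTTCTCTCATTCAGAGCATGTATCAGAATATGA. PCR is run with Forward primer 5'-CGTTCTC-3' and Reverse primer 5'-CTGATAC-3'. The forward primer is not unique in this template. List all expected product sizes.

The forward primer CGTTCTC matches the top strand at positions 17–23, 99–105.
The reverse primer's reverse complement is GTATCAG, matching at positions 119–125.
Each forward site pairs with the reverse site to give a product ending at position 125: sizes 109, 27 bp.

109 bp, 27 bp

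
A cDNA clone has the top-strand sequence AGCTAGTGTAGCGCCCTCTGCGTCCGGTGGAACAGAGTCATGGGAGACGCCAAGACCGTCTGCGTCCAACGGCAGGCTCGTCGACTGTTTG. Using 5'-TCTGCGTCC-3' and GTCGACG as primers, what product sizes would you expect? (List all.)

The forward primer TCTGCGTCC matches the top strand at positions 17–25, 59–67.
The reverse primer's reverse complement is CGTCGAC, matching at positions 79–85.
Each forward site pairs with the reverse site to give a product ending at position 85: sizes 69, 27 bp.

69 bp, 27 bp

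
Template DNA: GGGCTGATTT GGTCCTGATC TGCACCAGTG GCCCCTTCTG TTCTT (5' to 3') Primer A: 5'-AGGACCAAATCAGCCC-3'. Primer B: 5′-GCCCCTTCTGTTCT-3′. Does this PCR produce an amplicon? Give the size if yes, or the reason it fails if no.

Primer A (AGGACCAAATCAGCCC) has reverse complement GGGCTGATTTGGTCCT, which matches the top strand at positions 1–16; primer A anneals to the top strand there with its 3' end pointing upstream toward position 1.
Primer B (GCCCCTTCTGTTCT) matches the top strand directly at positions 31–44; it anneals to the bottom strand with its 3' end pointing downstream toward position 44.
The 3' ends diverge (primer A extends toward position 1, primer B toward position 45), so the primers never converge on a shared product.

No product — the primers' 3' ends point away from each other.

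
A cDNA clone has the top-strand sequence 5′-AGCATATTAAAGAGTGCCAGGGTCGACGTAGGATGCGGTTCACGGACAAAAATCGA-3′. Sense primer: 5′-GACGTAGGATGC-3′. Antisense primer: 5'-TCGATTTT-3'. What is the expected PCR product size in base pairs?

The forward primer matches the template at positions 25–36.
Reverse complement of the reverse primer: AAAATCGA. This occurs on the top strand at positions 49–56.
Amplicon spans positions 25–56: 32 bp.

32 bp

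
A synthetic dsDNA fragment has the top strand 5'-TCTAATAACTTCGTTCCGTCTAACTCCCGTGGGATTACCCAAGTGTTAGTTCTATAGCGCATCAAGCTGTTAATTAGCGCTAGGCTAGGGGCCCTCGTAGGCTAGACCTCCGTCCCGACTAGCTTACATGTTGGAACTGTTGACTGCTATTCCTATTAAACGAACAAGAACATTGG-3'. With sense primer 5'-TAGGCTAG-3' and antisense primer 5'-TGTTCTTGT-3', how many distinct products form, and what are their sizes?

The forward primer TAGGCTAG matches the top strand at positions 81–88, 98–105.
The reverse primer's reverse complement is ACAAGAACA, matching at positions 164–172.
Each forward site pairs with the reverse site to give a product ending at position 172: sizes 92, 75 bp.

Two products: 92 bp, 75 bp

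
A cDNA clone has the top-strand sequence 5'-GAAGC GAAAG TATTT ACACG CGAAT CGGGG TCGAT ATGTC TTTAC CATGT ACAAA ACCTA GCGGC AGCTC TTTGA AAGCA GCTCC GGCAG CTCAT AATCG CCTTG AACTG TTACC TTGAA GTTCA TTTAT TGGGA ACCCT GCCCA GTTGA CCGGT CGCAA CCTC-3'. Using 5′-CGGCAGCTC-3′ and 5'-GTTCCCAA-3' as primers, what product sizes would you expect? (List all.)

76 bp, 53 bp

The forward primer CGGCAGCTC matches the top strand at positions 62–70, 85–93.
The reverse primer's reverse complement is TTGGGAAC, matching at positions 130–137.
Each forward site pairs with the reverse site to give a product ending at position 137: sizes 76, 53 bp.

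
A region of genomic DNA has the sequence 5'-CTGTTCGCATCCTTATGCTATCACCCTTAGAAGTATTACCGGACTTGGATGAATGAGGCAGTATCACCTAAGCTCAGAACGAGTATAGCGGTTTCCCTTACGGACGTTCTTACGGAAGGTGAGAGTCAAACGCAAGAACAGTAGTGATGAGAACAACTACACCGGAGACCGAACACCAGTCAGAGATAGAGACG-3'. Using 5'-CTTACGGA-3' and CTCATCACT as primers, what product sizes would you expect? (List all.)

55 bp, 43 bp

The forward primer CTTACGGA matches the top strand at positions 97–104, 109–116.
The reverse primer's reverse complement is AGTGATGAG, matching at positions 143–151.
Each forward site pairs with the reverse site to give a product ending at position 151: sizes 55, 43 bp.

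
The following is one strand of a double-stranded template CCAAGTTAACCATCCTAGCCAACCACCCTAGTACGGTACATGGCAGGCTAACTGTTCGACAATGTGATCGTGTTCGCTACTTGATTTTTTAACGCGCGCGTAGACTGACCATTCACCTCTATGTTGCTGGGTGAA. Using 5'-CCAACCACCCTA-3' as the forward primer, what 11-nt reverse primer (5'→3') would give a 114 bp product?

5'-ACCCAGCAACA-3'

The forward primer binds at positions 19–30, so a 114 bp product ends at position 19 + 114 − 1 = 132.
The reverse primer anneals to the top strand over positions 122–132, i.e. to TGTTGCTGGGT.
Its sequence written 5'→3' is the reverse complement: ACCCAGCAACA.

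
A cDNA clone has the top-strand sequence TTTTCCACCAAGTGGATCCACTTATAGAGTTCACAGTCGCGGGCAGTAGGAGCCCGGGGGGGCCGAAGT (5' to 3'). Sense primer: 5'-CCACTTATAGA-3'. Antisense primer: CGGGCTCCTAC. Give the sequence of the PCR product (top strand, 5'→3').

The forward primer matches the template at positions 18–28.
Taking the reverse complement of CGGGCTCCTAC gives GTAGGAGCCCG, found at positions 46–56 on the template; the primer anneals here to the top strand with its 3' end pointing upstream.
The product is the template from position 18 through 56 (39 bp).

5'-CCACTTATAGAGTTCACAGTCGCGGGCAGTAGGAGCCCG-3'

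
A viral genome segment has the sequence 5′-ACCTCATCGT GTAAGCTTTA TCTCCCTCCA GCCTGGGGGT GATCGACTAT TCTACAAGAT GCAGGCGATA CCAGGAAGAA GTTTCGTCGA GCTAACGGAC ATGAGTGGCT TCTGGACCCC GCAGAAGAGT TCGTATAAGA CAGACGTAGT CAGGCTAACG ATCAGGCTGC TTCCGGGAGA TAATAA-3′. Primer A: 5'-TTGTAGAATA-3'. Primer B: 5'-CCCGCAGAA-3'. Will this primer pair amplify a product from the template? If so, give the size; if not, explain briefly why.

Primer A (TTGTAGAATA) has reverse complement TATTCTACAA, which matches the top strand at positions 48–57; primer A anneals to the top strand there with its 3' end pointing upstream toward position 48.
Primer B (CCCGCAGAA) matches the top strand directly at positions 118–126; it anneals to the bottom strand with its 3' end pointing downstream toward position 126.
The 3' ends diverge (primer A extends toward position 1, primer B toward position 186), so the primers never converge on a shared product.

No product — the primers' 3' ends point away from each other.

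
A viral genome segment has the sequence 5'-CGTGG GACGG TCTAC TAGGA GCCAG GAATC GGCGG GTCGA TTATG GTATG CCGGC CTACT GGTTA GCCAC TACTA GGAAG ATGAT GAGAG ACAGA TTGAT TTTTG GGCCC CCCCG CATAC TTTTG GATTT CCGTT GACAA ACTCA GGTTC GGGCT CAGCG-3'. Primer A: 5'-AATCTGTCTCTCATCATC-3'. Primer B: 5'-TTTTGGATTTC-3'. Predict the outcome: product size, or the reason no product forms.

Primer A (AATCTGTCTCTCATCATC) has reverse complement GATGATGAGAGACAGATT, which matches the top strand at positions 80–97; primer A anneals to the top strand there with its 3' end pointing upstream toward position 80.
Primer B (TTTTGGATTTC) matches the top strand directly at positions 121–131; it anneals to the bottom strand with its 3' end pointing downstream toward position 131.
The 3' ends diverge (primer A extends toward position 1, primer B toward position 160), so the primers never converge on a shared product.

No product — the primers' 3' ends point away from each other.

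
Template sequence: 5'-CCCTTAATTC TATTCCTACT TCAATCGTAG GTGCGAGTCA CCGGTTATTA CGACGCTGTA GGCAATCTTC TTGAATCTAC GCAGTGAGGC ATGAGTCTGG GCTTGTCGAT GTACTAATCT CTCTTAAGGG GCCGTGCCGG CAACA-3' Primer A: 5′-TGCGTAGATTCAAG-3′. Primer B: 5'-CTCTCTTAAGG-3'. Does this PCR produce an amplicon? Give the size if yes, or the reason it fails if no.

No product — the primers' 3' ends point away from each other.

Primer A (TGCGTAGATTCAAG) has reverse complement CTTGAATCTACGCA, which matches the top strand at positions 70–83; primer A anneals to the top strand there with its 3' end pointing upstream toward position 70.
Primer B (CTCTCTTAAGG) matches the top strand directly at positions 119–129; it anneals to the bottom strand with its 3' end pointing downstream toward position 129.
The 3' ends diverge (primer A extends toward position 1, primer B toward position 145), so the primers never converge on a shared product.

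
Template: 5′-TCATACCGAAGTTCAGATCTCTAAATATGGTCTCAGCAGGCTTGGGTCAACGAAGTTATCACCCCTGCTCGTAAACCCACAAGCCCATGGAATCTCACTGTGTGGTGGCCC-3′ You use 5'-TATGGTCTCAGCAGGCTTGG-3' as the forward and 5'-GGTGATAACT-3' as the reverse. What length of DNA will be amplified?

38 bp

Forward primer TATGGTCTCAGCAGGCTTGG is found on the top strand at positions 26–45.
Taking the reverse complement of GGTGATAACT gives AGTTATCACC, found at positions 54–63 on the template; the primer anneals here to the top strand with its 3' end pointing upstream.
The product runs from position 26 to position 63, so its length is 63 − 26 + 1 = 38 bp.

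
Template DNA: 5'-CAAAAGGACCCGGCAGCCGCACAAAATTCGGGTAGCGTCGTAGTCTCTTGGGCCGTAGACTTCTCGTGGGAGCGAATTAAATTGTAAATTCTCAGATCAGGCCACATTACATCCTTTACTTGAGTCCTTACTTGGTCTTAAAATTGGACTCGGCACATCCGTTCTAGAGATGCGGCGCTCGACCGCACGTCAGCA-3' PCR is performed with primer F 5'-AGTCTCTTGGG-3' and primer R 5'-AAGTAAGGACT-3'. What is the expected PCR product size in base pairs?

The forward primer matches the template at positions 42–52.
Reverse complement of the reverse primer: AGTCCTTACTT. This occurs on the top strand at positions 123–133.
The product runs from position 42 to position 133, so its length is 133 − 42 + 1 = 92 bp.

92 bp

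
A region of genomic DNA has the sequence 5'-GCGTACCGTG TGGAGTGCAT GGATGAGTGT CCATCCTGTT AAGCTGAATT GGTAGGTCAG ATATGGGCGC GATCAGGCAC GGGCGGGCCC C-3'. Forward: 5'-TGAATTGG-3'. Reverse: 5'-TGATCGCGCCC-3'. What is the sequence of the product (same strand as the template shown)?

Forward primer TGAATTGG is found on the top strand at positions 45–52.
Taking the reverse complement of TGATCGCGCCC gives GGGCGCGATCA, found at positions 65–75 on the template; the primer anneals here to the top strand with its 3' end pointing upstream.
The product is the template from position 45 through 75 (31 bp).

5'-TGAATTGGTAGGTCAGATATGGGCGCGATCA-3'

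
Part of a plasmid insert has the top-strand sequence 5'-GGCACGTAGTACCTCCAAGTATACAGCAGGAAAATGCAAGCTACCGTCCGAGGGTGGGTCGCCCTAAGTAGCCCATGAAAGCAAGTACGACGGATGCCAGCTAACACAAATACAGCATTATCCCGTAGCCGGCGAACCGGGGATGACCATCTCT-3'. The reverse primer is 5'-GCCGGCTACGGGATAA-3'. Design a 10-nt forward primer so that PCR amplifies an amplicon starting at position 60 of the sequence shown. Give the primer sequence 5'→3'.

5'-CGCCCTAAGT-3'

The reverse primer's reverse complement TTATCCCGTAGCCGGC matches the template at positions 118–133; the product starts at position 60.
The forward primer is identical to the top strand over positions 60–69: CGCCCTAAGT.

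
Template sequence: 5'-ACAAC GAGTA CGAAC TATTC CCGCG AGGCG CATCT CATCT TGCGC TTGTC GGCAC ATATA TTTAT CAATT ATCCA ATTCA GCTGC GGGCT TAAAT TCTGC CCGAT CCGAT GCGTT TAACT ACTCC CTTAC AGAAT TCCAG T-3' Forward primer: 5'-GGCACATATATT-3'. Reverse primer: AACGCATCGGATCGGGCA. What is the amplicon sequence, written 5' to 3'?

5'-GGCACATATATTTATCAATTATCCAATTCAGCTGCGGGCTTAAATTCTGCCCGATCCGATGCGTT-3'

Forward primer GGCACATATATT is found on the top strand at positions 51–62.
Reverse complement of the reverse primer: TGCCCGATCCGATGCGTT. This occurs on the top strand at positions 98–115.
The product is the template from position 51 through 115 (65 bp).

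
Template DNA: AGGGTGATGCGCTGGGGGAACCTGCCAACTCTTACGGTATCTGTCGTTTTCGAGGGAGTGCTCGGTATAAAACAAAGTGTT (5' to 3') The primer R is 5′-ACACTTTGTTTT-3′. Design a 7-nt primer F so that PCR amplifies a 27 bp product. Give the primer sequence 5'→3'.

The reverse primer's reverse complement AAAACAAAGTGT matches the template at positions 69–80, so the product ends at position 80.
A 27 bp product then starts at position 80 − 27 + 1 = 54.
The forward primer is identical to the top strand there: GGGAGTG.

5'-GGGAGTG-3'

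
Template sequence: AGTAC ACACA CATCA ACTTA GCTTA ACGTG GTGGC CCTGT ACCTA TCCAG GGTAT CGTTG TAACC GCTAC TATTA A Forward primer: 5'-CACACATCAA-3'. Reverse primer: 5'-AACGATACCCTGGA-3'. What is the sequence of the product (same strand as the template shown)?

5'-CACACATCAACTTAGCTTAACGTGGTGGCCCTGTACCTATCCAGGGTATCGTT-3'

Forward primer CACACATCAA is found on the top strand at positions 7–16.
The reverse primer's reverse complement is TCCAGGGTATCGTT, which matches the template at positions 46–59.
The product is the template from position 7 through 59 (53 bp).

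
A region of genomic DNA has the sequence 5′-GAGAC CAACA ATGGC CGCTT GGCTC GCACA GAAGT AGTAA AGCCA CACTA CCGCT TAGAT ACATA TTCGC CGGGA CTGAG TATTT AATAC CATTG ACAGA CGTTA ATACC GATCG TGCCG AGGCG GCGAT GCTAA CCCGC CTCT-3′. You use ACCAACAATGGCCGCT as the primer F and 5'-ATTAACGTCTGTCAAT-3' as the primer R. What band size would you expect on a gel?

The forward primer matches the template at positions 4–19.
The reverse primer's reverse complement is ATTGACAGACGTTAAT, which matches the template at positions 92–107.
Amplicon spans positions 4–107: 104 bp.

104 bp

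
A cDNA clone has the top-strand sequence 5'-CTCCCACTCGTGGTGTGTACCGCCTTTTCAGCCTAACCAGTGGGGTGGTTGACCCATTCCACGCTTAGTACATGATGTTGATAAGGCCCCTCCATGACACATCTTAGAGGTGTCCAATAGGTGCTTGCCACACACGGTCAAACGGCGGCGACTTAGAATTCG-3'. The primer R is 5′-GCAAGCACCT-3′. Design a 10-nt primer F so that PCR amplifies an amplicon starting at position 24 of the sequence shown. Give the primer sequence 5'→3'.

5'-CTTTTCAGCC-3'

The reverse primer's reverse complement AGGTGCTTGC matches the template at positions 119–128; the product starts at position 24.
The forward primer is identical to the top strand over positions 24–33: CTTTTCAGCC.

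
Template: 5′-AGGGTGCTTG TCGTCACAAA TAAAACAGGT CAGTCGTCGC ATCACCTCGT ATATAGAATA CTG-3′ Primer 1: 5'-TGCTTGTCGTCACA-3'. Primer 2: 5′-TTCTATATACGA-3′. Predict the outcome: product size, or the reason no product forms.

Yes — a 54 bp product.

Primer 1 (TGCTTGTCGTCACA) matches the top strand at positions 5–18; it acts as a forward primer.
Primer 2's reverse complement is TCGTATATAGAA, matching the top strand at positions 47–58; it acts as a reverse primer.
The 3' ends face each other across positions 5–58, giving a 54 bp product.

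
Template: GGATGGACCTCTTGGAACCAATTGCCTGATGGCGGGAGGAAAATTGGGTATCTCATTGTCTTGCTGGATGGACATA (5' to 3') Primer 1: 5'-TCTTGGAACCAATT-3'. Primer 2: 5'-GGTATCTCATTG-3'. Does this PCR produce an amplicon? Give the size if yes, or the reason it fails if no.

Primer 1 (TCTTGGAACCAATT) matches the top strand at positions 10–23 (3' end points downstream).
Primer 2 (GGTATCTCATTG) also matches the top strand directly, at positions 47–58 — its reverse complement CAATGAGATACC is not present.
Both primers anneal to the bottom strand with 3' ends pointing the same way, so neither can prime synthesis back toward the other.

No product — both primers anneal to the same strand and extend in the same direction.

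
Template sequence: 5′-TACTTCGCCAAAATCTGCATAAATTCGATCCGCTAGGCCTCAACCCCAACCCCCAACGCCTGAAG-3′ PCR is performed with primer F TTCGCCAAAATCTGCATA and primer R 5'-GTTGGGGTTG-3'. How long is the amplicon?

Scanning the template, TTCGCCAAAATCTGCATA occurs at positions 4–21; this primer anneals to the bottom strand there with its 3' end pointing downstream.
The reverse primer's reverse complement is CAACCCCAAC, which matches the template at positions 41–50.
Amplicon spans positions 4–50: 47 bp.

47 bp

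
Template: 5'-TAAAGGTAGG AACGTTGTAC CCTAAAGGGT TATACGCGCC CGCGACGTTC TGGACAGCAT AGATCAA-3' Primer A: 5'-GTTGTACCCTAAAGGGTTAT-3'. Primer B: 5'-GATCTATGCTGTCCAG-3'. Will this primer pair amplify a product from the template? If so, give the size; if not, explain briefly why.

Yes — a 52 bp product.

Primer A (GTTGTACCCTAAAGGGTTAT) matches the top strand at positions 14–33; it acts as a forward primer.
Primer B's reverse complement is CTGGACAGCATAGATC, matching the top strand at positions 50–65; it acts as a reverse primer.
The 3' ends face each other across positions 14–65, giving a 52 bp product.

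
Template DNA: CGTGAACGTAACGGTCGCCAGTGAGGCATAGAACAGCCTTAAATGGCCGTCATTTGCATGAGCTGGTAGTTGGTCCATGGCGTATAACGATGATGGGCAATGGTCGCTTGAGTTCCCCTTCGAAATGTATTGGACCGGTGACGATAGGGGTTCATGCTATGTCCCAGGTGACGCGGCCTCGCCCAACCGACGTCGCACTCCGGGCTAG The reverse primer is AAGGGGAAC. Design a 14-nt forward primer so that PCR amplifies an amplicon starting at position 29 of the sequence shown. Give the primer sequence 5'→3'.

The reverse primer's reverse complement GTTCCCCTT matches the template at positions 112–120; the product starts at position 29.
The forward primer is identical to the top strand over positions 29–42: TAGAACAGCCTTAA.

5'-TAGAACAGCCTTAA-3'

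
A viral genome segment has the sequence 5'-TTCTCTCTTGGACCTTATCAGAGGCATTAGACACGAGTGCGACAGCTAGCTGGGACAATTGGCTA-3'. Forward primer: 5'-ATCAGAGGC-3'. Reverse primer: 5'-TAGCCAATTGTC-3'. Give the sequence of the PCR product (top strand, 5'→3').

5'-ATCAGAGGCATTAGACACGAGTGCGACAGCTAGCTGGGACAATTGGCTA-3'

Scanning the template, ATCAGAGGC occurs at positions 17–25; this primer anneals to the bottom strand there with its 3' end pointing downstream.
Taking the reverse complement of TAGCCAATTGTC gives GACAATTGGCTA, found at positions 54–65 on the template; the primer anneals here to the top strand with its 3' end pointing upstream.
The product is the template from position 17 through 65 (49 bp).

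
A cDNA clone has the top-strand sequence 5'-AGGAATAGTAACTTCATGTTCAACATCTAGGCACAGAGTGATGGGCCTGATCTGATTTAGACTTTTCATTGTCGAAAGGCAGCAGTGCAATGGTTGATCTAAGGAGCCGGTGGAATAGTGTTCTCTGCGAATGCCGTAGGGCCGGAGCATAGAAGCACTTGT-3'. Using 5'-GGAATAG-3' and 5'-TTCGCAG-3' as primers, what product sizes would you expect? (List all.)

The forward primer GGAATAG matches the top strand at positions 2–8, 112–118.
The reverse primer's reverse complement is CTGCGAA, matching at positions 125–131.
Each forward site pairs with the reverse site to give a product ending at position 131: sizes 130, 20 bp.

130 bp, 20 bp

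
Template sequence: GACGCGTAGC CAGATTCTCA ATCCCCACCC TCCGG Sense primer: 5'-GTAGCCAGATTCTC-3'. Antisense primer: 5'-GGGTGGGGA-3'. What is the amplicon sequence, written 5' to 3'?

5'-GTAGCCAGATTCTCAATCCCCACCC-3'

Forward primer GTAGCCAGATTCTC is found on the top strand at positions 6–19.
Reverse complement of the reverse primer: TCCCCACCC. This occurs on the top strand at positions 22–30.
The product is the template from position 6 through 30 (25 bp).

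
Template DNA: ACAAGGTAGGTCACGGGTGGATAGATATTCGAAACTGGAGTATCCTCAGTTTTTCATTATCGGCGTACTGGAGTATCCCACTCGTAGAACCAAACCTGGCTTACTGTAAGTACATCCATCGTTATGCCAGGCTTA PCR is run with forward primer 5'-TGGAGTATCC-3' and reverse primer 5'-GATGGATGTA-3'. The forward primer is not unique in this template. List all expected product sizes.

85 bp, 52 bp

The forward primer TGGAGTATCC matches the top strand at positions 36–45, 69–78.
The reverse primer's reverse complement is TACATCCATC, matching at positions 111–120.
Each forward site pairs with the reverse site to give a product ending at position 120: sizes 85, 52 bp.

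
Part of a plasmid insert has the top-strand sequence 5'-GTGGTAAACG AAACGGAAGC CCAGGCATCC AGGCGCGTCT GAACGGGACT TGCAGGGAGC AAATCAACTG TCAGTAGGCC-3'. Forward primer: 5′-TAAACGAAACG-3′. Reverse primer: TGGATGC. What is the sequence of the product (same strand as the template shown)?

Forward primer TAAACGAAACG is found on the top strand at positions 5–15.
Reverse complement of the reverse primer: GCATCCA. This occurs on the top strand at positions 25–31.
The product is the template from position 5 through 31 (27 bp).

5'-TAAACGAAACGGAAGCCCAGGCATCCA-3'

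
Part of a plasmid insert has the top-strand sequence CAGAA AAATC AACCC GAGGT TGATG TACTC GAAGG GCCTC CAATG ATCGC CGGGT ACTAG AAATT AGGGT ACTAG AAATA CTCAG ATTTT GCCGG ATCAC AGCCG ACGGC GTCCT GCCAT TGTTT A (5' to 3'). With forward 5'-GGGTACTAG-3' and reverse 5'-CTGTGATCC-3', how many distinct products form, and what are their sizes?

The forward primer GGGTACTAG matches the top strand at positions 52–60, 67–75.
The reverse primer's reverse complement is GGATCACAG, matching at positions 94–102.
Each forward site pairs with the reverse site to give a product ending at position 102: sizes 51, 36 bp.

Two products: 51 bp, 36 bp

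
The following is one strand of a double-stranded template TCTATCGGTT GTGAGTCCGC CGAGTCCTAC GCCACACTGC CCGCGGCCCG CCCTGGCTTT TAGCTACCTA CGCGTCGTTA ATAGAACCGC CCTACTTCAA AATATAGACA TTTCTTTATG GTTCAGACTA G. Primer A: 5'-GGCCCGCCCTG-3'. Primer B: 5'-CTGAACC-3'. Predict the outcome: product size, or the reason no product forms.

Primer A (GGCCCGCCCTG) matches the top strand at positions 45–55; it acts as a forward primer.
Primer B's reverse complement is GGTTCAG, matching the top strand at positions 120–126; it acts as a reverse primer.
The 3' ends face each other across positions 45–126, giving an 82 bp product.

Yes — an 82 bp product.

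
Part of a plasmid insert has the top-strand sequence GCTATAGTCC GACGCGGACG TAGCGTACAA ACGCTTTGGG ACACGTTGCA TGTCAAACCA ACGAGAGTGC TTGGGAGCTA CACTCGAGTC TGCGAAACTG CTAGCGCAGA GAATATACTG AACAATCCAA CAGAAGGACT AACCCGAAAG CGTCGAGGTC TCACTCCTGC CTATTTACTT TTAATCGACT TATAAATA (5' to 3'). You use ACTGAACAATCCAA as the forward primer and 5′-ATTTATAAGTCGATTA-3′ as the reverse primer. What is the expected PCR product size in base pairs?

Scanning the template, ACTGAACAATCCAA occurs at positions 117–130; this primer anneals to the bottom strand there with its 3' end pointing downstream.
Taking the reverse complement of ATTTATAAGTCGATTA gives TAATCGACTTATAAAT, found at positions 182–197 on the template; the primer anneals here to the top strand with its 3' end pointing upstream.
The product runs from position 117 to position 197, so its length is 197 − 117 + 1 = 81 bp.

81 bp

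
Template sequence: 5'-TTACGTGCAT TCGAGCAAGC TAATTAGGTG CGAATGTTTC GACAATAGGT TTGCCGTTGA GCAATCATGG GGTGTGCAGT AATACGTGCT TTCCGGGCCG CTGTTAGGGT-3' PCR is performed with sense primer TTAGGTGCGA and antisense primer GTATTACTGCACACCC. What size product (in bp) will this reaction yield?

62 bp

The forward primer matches the template at positions 24–33.
Reverse complement of the reverse primer: GGGTGTGCAGTAATAC. This occurs on the top strand at positions 70–85.
The product runs from position 24 to position 85, so its length is 85 − 24 + 1 = 62 bp.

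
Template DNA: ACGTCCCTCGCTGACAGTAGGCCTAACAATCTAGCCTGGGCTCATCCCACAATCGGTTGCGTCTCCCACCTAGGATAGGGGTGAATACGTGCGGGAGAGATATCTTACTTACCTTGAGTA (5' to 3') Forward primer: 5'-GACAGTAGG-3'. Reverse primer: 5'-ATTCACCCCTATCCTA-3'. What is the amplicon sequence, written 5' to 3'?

The forward primer matches the template at positions 13–21.
The reverse primer's reverse complement is TAGGATAGGGGTGAAT, which matches the template at positions 71–86.
The product is the template from position 13 through 86 (74 bp).

5'-GACAGTAGGCCTAACAATCTAGCCTGGGCTCATCCCACAATCGGTTGCGTCTCCCACCTAGGATAGGGGTGAAT-3'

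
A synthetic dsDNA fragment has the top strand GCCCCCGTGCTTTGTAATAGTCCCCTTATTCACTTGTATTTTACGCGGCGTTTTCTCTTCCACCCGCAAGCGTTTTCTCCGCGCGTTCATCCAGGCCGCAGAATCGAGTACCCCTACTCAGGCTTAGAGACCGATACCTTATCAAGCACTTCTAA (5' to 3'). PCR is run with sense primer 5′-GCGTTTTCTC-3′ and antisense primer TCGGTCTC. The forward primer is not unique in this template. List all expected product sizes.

The forward primer GCGTTTTCTC matches the top strand at positions 48–57, 70–79.
The reverse primer's reverse complement is GAGACCGA, matching at positions 127–134.
Each forward site pairs with the reverse site to give a product ending at position 134: sizes 87, 65 bp.

87 bp, 65 bp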